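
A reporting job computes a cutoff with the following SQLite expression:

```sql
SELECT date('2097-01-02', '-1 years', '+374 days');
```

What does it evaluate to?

Adding -1 year to 2097-01-02 gives 2096-01-02.
Applying '+374 days' to 2096-01-02: counting 374 days forward gives 2097-01-10.

2097-01-10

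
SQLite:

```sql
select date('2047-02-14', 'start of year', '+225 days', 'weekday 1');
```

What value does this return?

`start of year` rewinds 2047-02-14 to 2047-01-01.
Applying '+225 days' to 2047-01-01: counting 225 days forward gives 2047-08-14.
`weekday 1` advances to the next Monday; 2047-08-14 is a Wednesday, so it moves forward to 2047-08-19.

2047-08-19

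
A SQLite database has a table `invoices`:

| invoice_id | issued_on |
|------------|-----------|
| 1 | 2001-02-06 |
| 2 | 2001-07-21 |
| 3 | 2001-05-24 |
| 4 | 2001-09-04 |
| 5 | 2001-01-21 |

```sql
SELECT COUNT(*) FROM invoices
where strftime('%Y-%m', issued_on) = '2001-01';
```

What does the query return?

Rows with year-month 2001-01: 2001-01-21 → 1.

1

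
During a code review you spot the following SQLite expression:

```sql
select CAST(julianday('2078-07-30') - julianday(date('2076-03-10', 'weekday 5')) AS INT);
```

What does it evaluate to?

869

`weekday 5` advances to the next Friday; 2076-03-10 is a Tuesday, so it moves forward to 2076-03-13.
18 days remain in March 2076 after the 13th (31 − 13).
Full months from April 2076 through June 2078 contribute their day counts.
Then 30 days into July 2078.
Total: 18 + 30 + 31 + 30 + 31 + 31 + 30 + 31 + 30 + 31 + 31 + 28 + 31 + 30 + 31 + 30 + 31 + 31 + 30 + 31 + 30 + 31 + 31 + 28 + 31 + 30 + 31 + 30 + 30 = 869.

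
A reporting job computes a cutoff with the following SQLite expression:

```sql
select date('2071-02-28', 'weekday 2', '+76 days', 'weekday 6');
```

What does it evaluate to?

`weekday 2` advances to the next Tuesday; 2071-02-28 is a Saturday, so it moves forward to 2071-03-03.
Applying '+76 days' to 2071-03-03: counting 76 days forward gives 2071-05-18.
`weekday 6` advances to the next Saturday; 2071-05-18 is a Monday, so it moves forward to 2071-05-23.

2071-05-23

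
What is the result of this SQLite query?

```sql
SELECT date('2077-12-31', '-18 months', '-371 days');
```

Adding -18 months to 2077-12-31 targets 2076-06-31. June 2076 has only 30 days, so SQLite normalizes the 1-day overflow forward to 2076-07-01.
Applying '-371 days' to 2076-07-01: counting 371 days back gives 2075-06-26.

2075-06-26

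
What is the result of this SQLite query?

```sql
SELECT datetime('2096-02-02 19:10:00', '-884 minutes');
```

884 minutes = 14h 44m; -884 minutes from 2096-02-02 19:10:00 is 2096-02-02 04:26:00.

2096-02-02 04:26:00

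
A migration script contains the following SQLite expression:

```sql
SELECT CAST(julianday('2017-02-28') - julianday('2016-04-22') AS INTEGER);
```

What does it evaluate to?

8 days remain in April 2016 after the 22nd (30 − 22).
Full months from May 2016 through January 2017 contribute their day counts.
Then 28 days into February 2017.
Total: 8 + 31 + 30 + 31 + 31 + 30 + 31 + 30 + 31 + 31 + 28 = 312.

312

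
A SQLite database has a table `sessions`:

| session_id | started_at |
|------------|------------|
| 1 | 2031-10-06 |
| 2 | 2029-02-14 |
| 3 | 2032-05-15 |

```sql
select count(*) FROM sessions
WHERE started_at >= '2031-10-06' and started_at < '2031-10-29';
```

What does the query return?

1

Rows in [2031-10-06, 2031-10-29): 2031-10-06 → 1 row.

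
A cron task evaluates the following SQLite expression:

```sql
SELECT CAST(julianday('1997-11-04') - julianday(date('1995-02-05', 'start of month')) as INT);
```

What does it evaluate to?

`start of month` rewinds 1995-02-05 to 1995-02-01.
27 days remain in February 1995 after the 1st (28 − 1).
Full months from March 1995 through October 1997 contribute their day counts.
Then 4 days into November 1997.
Total: 27 + 31 + 30 + 31 + 30 + 31 + 31 + 30 + 31 + 30 + 31 + 31 + 29 + 31 + 30 + 31 + 30 + 31 + 31 + 30 + 31 + 30 + 31 + 31 + 28 + 31 + 30 + 31 + 30 + 31 + 31 + 30 + 31 + 4 = 1007.

1007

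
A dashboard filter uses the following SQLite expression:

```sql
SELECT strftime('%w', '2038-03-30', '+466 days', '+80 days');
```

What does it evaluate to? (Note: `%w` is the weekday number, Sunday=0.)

First apply '+466 days', '+80 days': 2038-03-30 → 2039-09-27.
2039-09-27 is a Tuesday; with Sunday=0 that is 2.

2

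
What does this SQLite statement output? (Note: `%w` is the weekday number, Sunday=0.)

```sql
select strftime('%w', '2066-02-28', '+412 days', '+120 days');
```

First apply '+412 days', '+120 days': 2066-02-28 → 2067-08-14.
2067-08-14 is a Sunday; with Sunday=0 that is 0.

0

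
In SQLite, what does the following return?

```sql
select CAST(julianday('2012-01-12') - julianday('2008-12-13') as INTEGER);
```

18 days remain in December 2008 after the 13th (31 − 13).
Full months from January 2009 through December 2011 contribute their day counts.
Then 12 days into January 2012.
Total: 18 + 31 + 28 + 31 + 30 + 31 + 30 + 31 + 31 + 30 + 31 + 30 + 31 + 31 + 28 + 31 + 30 + 31 + 30 + 31 + 31 + 30 + 31 + 30 + 31 + 31 + 28 + 31 + 30 + 31 + 30 + 31 + 31 + 30 + 31 + 30 + 31 + 12 = 1125.

1125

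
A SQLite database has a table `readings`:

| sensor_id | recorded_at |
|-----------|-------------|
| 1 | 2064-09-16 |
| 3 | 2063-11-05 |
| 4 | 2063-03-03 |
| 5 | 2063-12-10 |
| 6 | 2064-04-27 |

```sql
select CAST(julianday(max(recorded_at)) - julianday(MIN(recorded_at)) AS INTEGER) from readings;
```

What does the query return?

MIN = 2063-03-03, MAX = 2064-09-16.
28 days remain in March 2063 after the 3rd (31 − 3).
Full months from April 2063 through August 2064 contribute their day counts.
Then 16 days into September 2064.
Total: 28 + 30 + 31 + 30 + 31 + 31 + 30 + 31 + 30 + 31 + 31 + 29 + 31 + 30 + 31 + 30 + 31 + 31 + 16 = 563.

563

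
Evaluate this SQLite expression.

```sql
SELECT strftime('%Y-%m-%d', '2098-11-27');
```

`%Y-%m-%d` extracts the ISO date: 2098-11-27.

2098-11-27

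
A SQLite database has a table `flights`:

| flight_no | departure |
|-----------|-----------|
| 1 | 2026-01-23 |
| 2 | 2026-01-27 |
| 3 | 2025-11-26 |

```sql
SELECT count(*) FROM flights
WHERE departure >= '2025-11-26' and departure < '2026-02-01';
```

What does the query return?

Rows in [2025-11-26, 2026-02-01): 2026-01-23, 2026-01-27, 2025-11-26 → 3 rows.

3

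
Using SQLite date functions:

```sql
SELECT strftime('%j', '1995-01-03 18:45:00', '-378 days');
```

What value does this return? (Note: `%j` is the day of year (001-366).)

First apply '-378 days': 1995-01-03 18:45:00 → 1993-12-21 18:45:00.
Day-of-year for 1993-12-21: days since 1993-01-01 inclusive = 355, zero-padded to 355.

355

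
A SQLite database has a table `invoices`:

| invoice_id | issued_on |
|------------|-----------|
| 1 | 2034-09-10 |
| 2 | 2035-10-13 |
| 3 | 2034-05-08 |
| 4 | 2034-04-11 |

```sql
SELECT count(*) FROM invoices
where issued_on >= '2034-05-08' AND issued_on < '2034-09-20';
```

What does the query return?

2

Rows in [2034-05-08, 2034-09-20): 2034-09-10, 2034-05-08 → 2 rows.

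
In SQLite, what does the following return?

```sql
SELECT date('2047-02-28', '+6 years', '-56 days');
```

2053-01-03

Adding +6 years to 2047-02-28 gives 2053-02-28.
Applying '-56 days' to 2053-02-28: counting 56 days back gives 2053-01-03.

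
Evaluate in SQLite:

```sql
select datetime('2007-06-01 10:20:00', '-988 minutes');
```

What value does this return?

988 minutes = 16h 28m; -988 minutes from 2007-06-01 10:20:00 is 2007-05-31 17:52:00 (crosses midnight).

2007-05-31 17:52:00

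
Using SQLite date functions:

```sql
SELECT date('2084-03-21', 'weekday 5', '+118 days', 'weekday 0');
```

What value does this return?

2084-07-23

`weekday 5` advances to the next Friday; 2084-03-21 is a Tuesday, so it moves forward to 2084-03-24.
Applying '+118 days' to 2084-03-24: counting 118 days forward gives 2084-07-20.
`weekday 0` advances to the next Sunday; 2084-07-20 is a Thursday, so it moves forward to 2084-07-23.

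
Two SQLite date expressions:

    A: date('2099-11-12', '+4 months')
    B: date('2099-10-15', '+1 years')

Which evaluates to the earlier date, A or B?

A

A = 2100-03-12.
B = 2100-10-15.
A is earlier.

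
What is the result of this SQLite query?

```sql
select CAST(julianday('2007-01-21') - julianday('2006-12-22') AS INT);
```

9 days remain in December 2006 after the 22nd (31 − 22).
Then 21 days into January 2007.
Total: 9 + 21 = 30.

30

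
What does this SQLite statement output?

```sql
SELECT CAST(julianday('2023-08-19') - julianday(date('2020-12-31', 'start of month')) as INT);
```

991

`start of month` rewinds 2020-12-31 to 2020-12-01.
30 days remain in December 2020 after the 1st (31 − 1).
Full months from January 2021 through July 2023 contribute their day counts.
Then 19 days into August 2023.
Total: 30 + 31 + 28 + 31 + 30 + 31 + 30 + 31 + 31 + 30 + 31 + 30 + 31 + 31 + 28 + 31 + 30 + 31 + 30 + 31 + 31 + 30 + 31 + 30 + 31 + 31 + 28 + 31 + 30 + 31 + 30 + 31 + 19 = 991.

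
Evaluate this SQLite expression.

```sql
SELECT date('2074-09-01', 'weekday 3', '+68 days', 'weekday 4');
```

2074-11-15

`weekday 3` advances to the next Wednesday; 2074-09-01 is a Saturday, so it moves forward to 2074-09-05.
Applying '+68 days' to 2074-09-05: counting 68 days forward gives 2074-11-12.
`weekday 4` advances to the next Thursday; 2074-11-12 is a Monday, so it moves forward to 2074-11-15.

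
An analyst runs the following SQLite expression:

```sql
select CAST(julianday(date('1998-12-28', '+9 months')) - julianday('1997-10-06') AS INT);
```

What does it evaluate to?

722

Adding +9 months to 1998-12-28 gives 1999-09-28.
25 days remain in October 1997 after the 6th (31 − 6).
Full months from November 1997 through August 1999 contribute their day counts.
Then 28 days into September 1999.
Total: 25 + 30 + 31 + 31 + 28 + 31 + 30 + 31 + 30 + 31 + 31 + 30 + 31 + 30 + 31 + 31 + 28 + 31 + 30 + 31 + 30 + 31 + 31 + 28 = 722.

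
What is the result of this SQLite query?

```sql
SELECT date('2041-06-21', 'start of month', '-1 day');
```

`start of month` rewinds 2041-06-21 to 2041-06-01.
Going back 1 day from 2041-06-01 reaches 2041-05-31 (last day of May, 31 days).

2041-05-31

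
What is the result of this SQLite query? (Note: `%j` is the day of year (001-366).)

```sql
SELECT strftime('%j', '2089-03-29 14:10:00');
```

088

Day-of-year for 2089-03-29: days since 2089-01-01 inclusive = 88, zero-padded to 088.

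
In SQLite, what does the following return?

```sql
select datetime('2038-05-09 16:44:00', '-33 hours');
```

-33 hours from 2038-05-09 16:44:00 is 2038-05-08 07:44:00 (crosses midnight).

2038-05-08 07:44:00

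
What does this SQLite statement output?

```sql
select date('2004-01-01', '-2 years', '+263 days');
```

2002-09-21

Adding -2 years to 2004-01-01 gives 2002-01-01.
Applying '+263 days' to 2002-01-01: counting 263 days forward gives 2002-09-21.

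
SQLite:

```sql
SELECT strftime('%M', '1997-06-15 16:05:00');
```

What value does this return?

`%M` extracts the 2-digit minute: 05.

05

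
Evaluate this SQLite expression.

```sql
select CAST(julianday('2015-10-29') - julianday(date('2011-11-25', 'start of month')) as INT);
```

`start of month` rewinds 2011-11-25 to 2011-11-01.
29 days remain in November 2011 after the 1st (30 − 1).
Full months from December 2011 through September 2015 contribute their day counts.
Then 29 days into October 2015.
Total: 29 + 31 + 31 + 29 + 31 + 30 + 31 + 30 + 31 + 31 + 30 + 31 + 30 + 31 + 31 + 28 + 31 + 30 + 31 + 30 + 31 + 31 + 30 + 31 + 30 + 31 + 31 + 28 + 31 + 30 + 31 + 30 + 31 + 31 + 30 + 31 + 30 + 31 + 31 + 28 + 31 + 30 + 31 + 30 + 31 + 31 + 30 + 29 = 1458.

1458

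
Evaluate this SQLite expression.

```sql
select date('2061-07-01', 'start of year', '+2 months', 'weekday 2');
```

`start of year` rewinds 2061-07-01 to 2061-01-01.
Adding +2 months to 2061-01-01 gives 2061-03-01.
`weekday 2` advances to the next Tuesday; 2061-03-01 is already a Tuesday, so it stays at 2061-03-01.

2061-03-01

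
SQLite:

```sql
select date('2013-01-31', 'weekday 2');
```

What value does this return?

2013-02-05

`weekday 2` advances to the next Tuesday; 2013-01-31 is a Thursday, so it moves forward to 2013-02-05.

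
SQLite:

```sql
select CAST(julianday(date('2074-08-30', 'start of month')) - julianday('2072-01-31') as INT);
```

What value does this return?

`start of month` rewinds 2074-08-30 to 2074-08-01.
0 days remain in January 2072 after the 31st (31 − 31).
Full months from February 2072 through July 2074 contribute their day counts.
Then 1 day into August 2074.
Total: 0 + 29 + 31 + 30 + 31 + 30 + 31 + 31 + 30 + 31 + 30 + 31 + 31 + 28 + 31 + 30 + 31 + 30 + 31 + 31 + 30 + 31 + 30 + 31 + 31 + 28 + 31 + 30 + 31 + 30 + 31 + 1 = 913.

913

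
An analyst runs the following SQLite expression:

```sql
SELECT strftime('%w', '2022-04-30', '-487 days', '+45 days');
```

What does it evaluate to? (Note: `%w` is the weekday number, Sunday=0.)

5

First apply '-487 days', '+45 days': 2022-04-30 → 2021-02-12.
2021-02-12 is a Friday; with Sunday=0 that is 5.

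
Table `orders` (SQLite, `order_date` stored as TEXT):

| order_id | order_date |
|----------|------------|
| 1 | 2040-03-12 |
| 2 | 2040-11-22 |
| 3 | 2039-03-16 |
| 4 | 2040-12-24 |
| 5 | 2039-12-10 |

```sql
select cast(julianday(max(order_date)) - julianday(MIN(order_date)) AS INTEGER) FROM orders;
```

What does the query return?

649

MIN = 2039-03-16, MAX = 2040-12-24.
15 days remain in March 2039 after the 16th (31 − 16).
Full months from April 2039 through November 2040 contribute their day counts.
Then 24 days into December 2040.
Total: 15 + 30 + 31 + 30 + 31 + 31 + 30 + 31 + 30 + 31 + 31 + 29 + 31 + 30 + 31 + 30 + 31 + 31 + 30 + 31 + 30 + 24 = 649.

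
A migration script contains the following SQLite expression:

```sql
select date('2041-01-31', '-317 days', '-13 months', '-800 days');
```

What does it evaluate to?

Applying '-317 days' to 2041-01-31: counting 317 days back gives 2040-03-20.
Adding -13 months to 2040-03-20 gives 2039-02-20.
Applying '-800 days' to 2039-02-20: counting 800 days back gives 2036-12-12.

2036-12-12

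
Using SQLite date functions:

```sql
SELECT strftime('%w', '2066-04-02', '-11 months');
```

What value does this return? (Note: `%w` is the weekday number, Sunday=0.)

First apply '-11 months': 2066-04-02 → 2065-05-02.
2065-05-02 is a Saturday; with Sunday=0 that is 6.

6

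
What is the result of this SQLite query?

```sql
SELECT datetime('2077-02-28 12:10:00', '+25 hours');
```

+25 hours from 2077-02-28 12:10:00 is 2077-03-01 13:10:00 (crosses midnight).

2077-03-01 13:10:00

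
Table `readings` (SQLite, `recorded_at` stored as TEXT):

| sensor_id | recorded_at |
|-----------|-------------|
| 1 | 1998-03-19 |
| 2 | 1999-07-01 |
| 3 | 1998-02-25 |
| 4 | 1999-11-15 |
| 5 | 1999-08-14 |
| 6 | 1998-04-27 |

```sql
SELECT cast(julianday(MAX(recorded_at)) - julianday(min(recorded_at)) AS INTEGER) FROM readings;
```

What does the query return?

628

MIN = 1998-02-25, MAX = 1999-11-15.
3 days remain in February 1998 after the 25th (28 − 25).
Full months from March 1998 through October 1999 contribute their day counts.
Then 15 days into November 1999.
Total: 3 + 31 + 30 + 31 + 30 + 31 + 31 + 30 + 31 + 30 + 31 + 31 + 28 + 31 + 30 + 31 + 30 + 31 + 31 + 30 + 31 + 15 = 628.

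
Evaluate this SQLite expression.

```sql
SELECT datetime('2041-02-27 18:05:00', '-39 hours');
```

2041-02-26 03:05:00

-39 hours from 2041-02-27 18:05:00 is 2041-02-26 03:05:00 (crosses midnight).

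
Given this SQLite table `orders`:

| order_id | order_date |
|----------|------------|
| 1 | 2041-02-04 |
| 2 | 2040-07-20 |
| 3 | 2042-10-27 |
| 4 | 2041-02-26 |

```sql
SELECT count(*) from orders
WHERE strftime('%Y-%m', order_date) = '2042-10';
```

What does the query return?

1

Rows with year-month 2042-10: 2042-10-27 → 1.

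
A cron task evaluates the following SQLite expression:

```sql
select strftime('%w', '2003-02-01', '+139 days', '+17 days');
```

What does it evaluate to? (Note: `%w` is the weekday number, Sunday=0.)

1

First apply '+139 days', '+17 days': 2003-02-01 → 2003-07-07.
2003-07-07 is a Monday; with Sunday=0 that is 1.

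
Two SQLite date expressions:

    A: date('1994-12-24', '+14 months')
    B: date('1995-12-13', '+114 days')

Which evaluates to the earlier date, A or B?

A = 1996-02-24.
B = 1996-04-05.
A is earlier.

A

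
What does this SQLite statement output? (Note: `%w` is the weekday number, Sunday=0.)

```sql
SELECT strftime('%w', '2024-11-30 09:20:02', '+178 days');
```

2

First apply '+178 days': 2024-11-30 09:20:02 → 2025-05-27 09:20:02.
2025-05-27 is a Tuesday; with Sunday=0 that is 2.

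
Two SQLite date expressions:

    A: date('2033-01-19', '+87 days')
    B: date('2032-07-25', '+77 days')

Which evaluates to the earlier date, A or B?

A = 2033-04-16.
B = 2032-10-10.
B is earlier.

B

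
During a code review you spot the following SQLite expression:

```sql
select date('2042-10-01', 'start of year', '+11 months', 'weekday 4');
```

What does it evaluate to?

`start of year` rewinds 2042-10-01 to 2042-01-01.
Adding +11 months to 2042-01-01 gives 2042-12-01.
`weekday 4` advances to the next Thursday; 2042-12-01 is a Monday, so it moves forward to 2042-12-04.

2042-12-04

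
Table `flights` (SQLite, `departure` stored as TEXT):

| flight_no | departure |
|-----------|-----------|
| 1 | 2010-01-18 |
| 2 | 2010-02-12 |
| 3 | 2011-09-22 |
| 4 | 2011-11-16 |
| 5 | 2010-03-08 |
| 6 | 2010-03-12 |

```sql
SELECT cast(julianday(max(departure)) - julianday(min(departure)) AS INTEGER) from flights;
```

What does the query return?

667

MIN = 2010-01-18, MAX = 2011-11-16.
13 days remain in January 2010 after the 18th (31 − 18).
Full months from February 2010 through October 2011 contribute their day counts.
Then 16 days into November 2011.
Total: 13 + 28 + 31 + 30 + 31 + 30 + 31 + 31 + 30 + 31 + 30 + 31 + 31 + 28 + 31 + 30 + 31 + 30 + 31 + 31 + 30 + 31 + 16 = 667.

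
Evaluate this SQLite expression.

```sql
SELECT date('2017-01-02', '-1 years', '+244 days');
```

Adding -1 year to 2017-01-02 gives 2016-01-02.
Applying '+244 days' to 2016-01-02: counting 244 days forward gives 2016-09-02.

2016-09-02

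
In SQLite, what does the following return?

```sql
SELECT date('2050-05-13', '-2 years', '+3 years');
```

Adding -2 years to 2050-05-13 gives 2048-05-13.
Adding +3 years to 2048-05-13 gives 2051-05-13.

2051-05-13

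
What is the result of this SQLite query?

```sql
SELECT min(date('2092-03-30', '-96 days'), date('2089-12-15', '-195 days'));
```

2089-06-03

date('2092-03-30', '-96 days') → 2091-12-25.
date('2089-12-15', '-195 days') → 2089-06-03.
Earlier of the two is 2089-06-03.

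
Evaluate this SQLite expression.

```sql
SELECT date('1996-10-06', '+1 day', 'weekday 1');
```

Advancing 1 more day within October lands on 1996-10-07.
`weekday 1` advances to the next Monday; 1996-10-07 is already a Monday, so it stays at 1996-10-07.

1996-10-07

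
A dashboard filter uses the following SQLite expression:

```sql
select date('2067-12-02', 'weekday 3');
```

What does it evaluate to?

2067-12-07

`weekday 3` advances to the next Wednesday; 2067-12-02 is a Friday, so it moves forward to 2067-12-07.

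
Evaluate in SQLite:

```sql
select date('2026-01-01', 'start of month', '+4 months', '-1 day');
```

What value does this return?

`start of month` rewinds 2026-01-01 to 2026-01-01.
Adding +4 months to 2026-01-01 gives 2026-05-01.
Going back 1 day from 2026-05-01 reaches 2026-04-30 (last day of April, 30 days).

2026-04-30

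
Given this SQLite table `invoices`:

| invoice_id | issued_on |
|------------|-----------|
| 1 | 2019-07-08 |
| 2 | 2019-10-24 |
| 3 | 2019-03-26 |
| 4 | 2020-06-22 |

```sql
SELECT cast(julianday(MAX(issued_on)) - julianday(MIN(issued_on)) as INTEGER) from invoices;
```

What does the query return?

454

MIN = 2019-03-26, MAX = 2020-06-22.
5 days remain in March 2019 after the 26th (31 − 26).
Full months from April 2019 through May 2020 contribute their day counts.
Then 22 days into June 2020.
Total: 5 + 30 + 31 + 30 + 31 + 31 + 30 + 31 + 30 + 31 + 31 + 29 + 31 + 30 + 31 + 22 = 454.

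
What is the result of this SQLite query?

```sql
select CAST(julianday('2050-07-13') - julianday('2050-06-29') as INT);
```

1 day remains in June 2050 after the 29th (30 − 29).
Then 13 days into July 2050.
Total: 1 + 13 = 14.

14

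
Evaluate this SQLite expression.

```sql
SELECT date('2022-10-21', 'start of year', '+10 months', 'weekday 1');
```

`start of year` rewinds 2022-10-21 to 2022-01-01.
Adding +10 months to 2022-01-01 gives 2022-11-01.
`weekday 1` advances to the next Monday; 2022-11-01 is a Tuesday, so it moves forward to 2022-11-07.

2022-11-07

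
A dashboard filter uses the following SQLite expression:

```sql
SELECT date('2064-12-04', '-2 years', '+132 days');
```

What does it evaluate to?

2063-04-15

Adding -2 years to 2064-12-04 gives 2062-12-04.
Applying '+132 days' to 2062-12-04: counting 132 days forward gives 2063-04-15.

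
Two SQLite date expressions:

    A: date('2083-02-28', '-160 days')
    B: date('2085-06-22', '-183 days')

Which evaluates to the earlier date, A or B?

A = 2082-09-21.
B = 2084-12-21.
A is earlier.

A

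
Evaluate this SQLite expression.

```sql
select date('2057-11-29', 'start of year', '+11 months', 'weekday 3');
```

2057-12-05

`start of year` rewinds 2057-11-29 to 2057-01-01.
Adding +11 months to 2057-01-01 gives 2057-12-01.
`weekday 3` advances to the next Wednesday; 2057-12-01 is a Saturday, so it moves forward to 2057-12-05.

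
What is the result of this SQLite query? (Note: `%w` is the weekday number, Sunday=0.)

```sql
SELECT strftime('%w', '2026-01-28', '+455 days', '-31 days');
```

0

First apply '+455 days', '-31 days': 2026-01-28 → 2027-03-28.
2027-03-28 is a Sunday; with Sunday=0 that is 0.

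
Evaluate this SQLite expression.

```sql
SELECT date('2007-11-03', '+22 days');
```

2007-11-25

Advancing 22 more days within November lands on 2007-11-25.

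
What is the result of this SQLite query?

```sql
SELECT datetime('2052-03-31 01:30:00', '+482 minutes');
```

2052-03-31 09:32:00

482 minutes = 8h 2m; +482 minutes from 2052-03-31 01:30:00 is 2052-03-31 09:32:00.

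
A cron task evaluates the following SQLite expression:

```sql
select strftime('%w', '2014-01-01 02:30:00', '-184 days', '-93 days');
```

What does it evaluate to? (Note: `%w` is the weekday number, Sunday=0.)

6

First apply '-184 days', '-93 days': 2014-01-01 02:30:00 → 2013-03-30 02:30:00.
2013-03-30 is a Saturday; with Sunday=0 that is 6.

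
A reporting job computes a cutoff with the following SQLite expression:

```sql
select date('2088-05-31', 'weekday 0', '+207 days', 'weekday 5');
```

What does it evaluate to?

2088-12-31

`weekday 0` advances to the next Sunday; 2088-05-31 is a Monday, so it moves forward to 2088-06-06.
Applying '+207 days' to 2088-06-06: counting 207 days forward gives 2088-12-30.
`weekday 5` advances to the next Friday; 2088-12-30 is a Thursday, so it moves forward to 2088-12-31.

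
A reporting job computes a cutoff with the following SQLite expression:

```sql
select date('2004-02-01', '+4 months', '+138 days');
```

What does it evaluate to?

2004-10-17

Adding +4 months to 2004-02-01 gives 2004-06-01.
Applying '+138 days' to 2004-06-01: counting 138 days forward gives 2004-10-17.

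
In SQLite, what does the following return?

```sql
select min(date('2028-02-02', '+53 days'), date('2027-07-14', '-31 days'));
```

date('2028-02-02', '+53 days') → 2028-03-26.
date('2027-07-14', '-31 days') → 2027-06-13.
Earlier of the two is 2027-06-13.

2027-06-13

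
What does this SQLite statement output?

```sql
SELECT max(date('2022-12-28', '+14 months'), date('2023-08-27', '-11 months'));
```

date('2022-12-28', '+14 months') → 2024-02-28.
date('2023-08-27', '-11 months') → 2022-09-27.
Later of the two is 2024-02-28.

2024-02-28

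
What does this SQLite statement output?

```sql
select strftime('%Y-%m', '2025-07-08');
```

2025-07

`%Y-%m` extracts the year-month: 2025-07.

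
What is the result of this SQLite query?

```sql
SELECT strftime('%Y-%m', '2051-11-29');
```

2051-11

`%Y-%m` extracts the year-month: 2051-11.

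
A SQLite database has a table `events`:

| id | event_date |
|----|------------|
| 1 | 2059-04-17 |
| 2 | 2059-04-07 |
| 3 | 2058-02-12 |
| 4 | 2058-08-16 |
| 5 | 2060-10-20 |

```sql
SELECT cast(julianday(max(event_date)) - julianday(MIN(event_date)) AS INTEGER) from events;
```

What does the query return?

MIN = 2058-02-12, MAX = 2060-10-20.
16 days remain in February 2058 after the 12th (28 − 12).
Full months from March 2058 through September 2060 contribute their day counts.
Then 20 days into October 2060.
Total: 16 + 31 + 30 + 31 + 30 + 31 + 31 + 30 + 31 + 30 + 31 + 31 + 28 + 31 + 30 + 31 + 30 + 31 + 31 + 30 + 31 + 30 + 31 + 31 + 29 + 31 + 30 + 31 + 30 + 31 + 31 + 30 + 20 = 981.

981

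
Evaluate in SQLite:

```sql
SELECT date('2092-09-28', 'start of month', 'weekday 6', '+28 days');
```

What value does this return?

2092-10-04

`start of month` rewinds 2092-09-28 to 2092-09-01.
`weekday 6` advances to the next Saturday; 2092-09-01 is a Monday, so it moves forward to 2092-09-06.
September 2092 has 30 days; 24 remain after the 6th, so 25 days reach 2092-10-01.
Advancing 3 more days within October lands on 2092-10-04.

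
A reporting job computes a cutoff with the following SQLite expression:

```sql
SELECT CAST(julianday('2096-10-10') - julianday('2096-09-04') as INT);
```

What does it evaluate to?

26 days remain in September 2096 after the 4th (30 − 4).
Then 10 days into October 2096.
Total: 26 + 10 = 36.

36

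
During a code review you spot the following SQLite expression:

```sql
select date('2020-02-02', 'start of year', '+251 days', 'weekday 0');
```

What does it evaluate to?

2020-09-13

`start of year` rewinds 2020-02-02 to 2020-01-01.
Applying '+251 days' to 2020-01-01: counting 251 days forward gives 2020-09-08.
`weekday 0` advances to the next Sunday; 2020-09-08 is a Tuesday, so it moves forward to 2020-09-13.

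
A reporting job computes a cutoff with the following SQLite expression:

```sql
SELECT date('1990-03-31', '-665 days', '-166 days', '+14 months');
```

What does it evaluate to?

1989-02-21

Applying '-665 days' to 1990-03-31: counting 665 days back gives 1988-06-04.
Applying '-166 days' to 1988-06-04: counting 166 days back gives 1987-12-21.
Adding +14 months to 1987-12-21 gives 1989-02-21.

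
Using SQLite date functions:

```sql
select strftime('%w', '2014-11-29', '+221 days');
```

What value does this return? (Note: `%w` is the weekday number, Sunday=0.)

3

First apply '+221 days': 2014-11-29 → 2015-07-08.
2015-07-08 is a Wednesday; with Sunday=0 that is 3.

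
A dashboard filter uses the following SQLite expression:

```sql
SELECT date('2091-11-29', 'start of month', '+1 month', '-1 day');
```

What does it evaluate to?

2091-11-30

`start of month` rewinds 2091-11-29 to 2091-11-01.
Adding +1 month to 2091-11-01 gives 2091-12-01.
Going back 1 day from 2091-12-01 reaches 2091-11-30 (last day of November, 30 days).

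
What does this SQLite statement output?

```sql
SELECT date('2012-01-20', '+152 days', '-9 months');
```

Applying '+152 days' to 2012-01-20: counting 152 days forward gives 2012-06-20.
Adding -9 months to 2012-06-20 gives 2011-09-20.

2011-09-20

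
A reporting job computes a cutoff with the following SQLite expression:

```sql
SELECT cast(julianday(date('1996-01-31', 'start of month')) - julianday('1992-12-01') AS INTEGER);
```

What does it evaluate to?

`start of month` rewinds 1996-01-31 to 1996-01-01.
30 days remain in December 1992 after the 1st (31 − 1).
Full months from January 1993 through December 1995 contribute their day counts.
Then 1 day into January 1996.
Total: 30 + 31 + 28 + 31 + 30 + 31 + 30 + 31 + 31 + 30 + 31 + 30 + 31 + 31 + 28 + 31 + 30 + 31 + 30 + 31 + 31 + 30 + 31 + 30 + 31 + 31 + 28 + 31 + 30 + 31 + 30 + 31 + 31 + 30 + 31 + 30 + 31 + 1 = 1126.

1126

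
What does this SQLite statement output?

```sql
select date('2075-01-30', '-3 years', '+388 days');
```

Adding -3 years to 2075-01-30 gives 2072-01-30.
Applying '+388 days' to 2072-01-30: counting 388 days forward gives 2073-02-21.

2073-02-21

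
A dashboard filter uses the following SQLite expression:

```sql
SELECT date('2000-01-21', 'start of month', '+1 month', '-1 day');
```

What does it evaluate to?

`start of month` rewinds 2000-01-21 to 2000-01-01.
Adding +1 month to 2000-01-01 gives 2000-02-01.
Going back 1 day from 2000-02-01 reaches 2000-01-31 (last day of January, 31 days).

2000-01-31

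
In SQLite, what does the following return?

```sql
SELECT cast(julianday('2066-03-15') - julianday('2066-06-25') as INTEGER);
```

-102

16 days remain in March 2066 after the 15th (31 − 15).
April 2066: 30 days.
May 2066: 31 days.
Then 25 days into June 2066.
Total: 16 + 30 + 31 + 25 = 102.
The subtraction is earlier − later, so the result is −102 → -102.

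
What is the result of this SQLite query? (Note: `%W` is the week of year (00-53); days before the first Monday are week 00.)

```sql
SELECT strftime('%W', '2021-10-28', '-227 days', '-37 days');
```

05

First apply '-227 days', '-37 days': 2021-10-28 → 2021-02-06.
2021-02-06 is a Saturday. SQLite's %W counts Mondays since the year started; the result is 05.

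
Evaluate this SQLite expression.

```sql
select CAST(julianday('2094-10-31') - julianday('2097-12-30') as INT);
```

0 days remain in October 2094 after the 31st (31 − 31).
Full months from November 2094 through November 2097 contribute their day counts.
Then 30 days into December 2097.
Total: 0 + 30 + 31 + 31 + 28 + 31 + 30 + 31 + 30 + 31 + 31 + 30 + 31 + 30 + 31 + 31 + 29 + 31 + 30 + 31 + 30 + 31 + 31 + 30 + 31 + 30 + 31 + 31 + 28 + 31 + 30 + 31 + 30 + 31 + 31 + 30 + 31 + 30 + 30 = 1156.
The subtraction is earlier − later, so the result is −1156 → -1156.

-1156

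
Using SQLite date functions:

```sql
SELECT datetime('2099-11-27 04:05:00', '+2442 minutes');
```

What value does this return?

2099-11-28 20:47:00

2442 minutes = 40h 42m; +2442 minutes from 2099-11-27 04:05:00 is 2099-11-28 20:47:00 (crosses midnight).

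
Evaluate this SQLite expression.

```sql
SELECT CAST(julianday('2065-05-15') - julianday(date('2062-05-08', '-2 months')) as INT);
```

Adding -2 months to 2062-05-08 gives 2062-03-08.
23 days remain in March 2062 after the 8th (31 − 8).
Full months from April 2062 through April 2065 contribute their day counts.
Then 15 days into May 2065.
Total: 23 + 30 + 31 + 30 + 31 + 31 + 30 + 31 + 30 + 31 + 31 + 28 + 31 + 30 + 31 + 30 + 31 + 31 + 30 + 31 + 30 + 31 + 31 + 29 + 31 + 30 + 31 + 30 + 31 + 31 + 30 + 31 + 30 + 31 + 31 + 28 + 31 + 30 + 15 = 1164.

1164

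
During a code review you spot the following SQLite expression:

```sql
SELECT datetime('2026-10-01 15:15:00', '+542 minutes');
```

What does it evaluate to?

2026-10-02 00:17:00

542 minutes = 9h 2m; +542 minutes from 2026-10-01 15:15:00 is 2026-10-02 00:17:00 (crosses midnight).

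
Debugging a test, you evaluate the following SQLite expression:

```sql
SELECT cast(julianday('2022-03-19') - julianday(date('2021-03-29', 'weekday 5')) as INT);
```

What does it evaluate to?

`weekday 5` advances to the next Friday; 2021-03-29 is a Monday, so it moves forward to 2021-04-02.
28 days remain in April 2021 after the 2nd (30 − 2).
Full months from May 2021 through February 2022 contribute their day counts.
Then 19 days into March 2022.
Total: 28 + 31 + 30 + 31 + 31 + 30 + 31 + 30 + 31 + 31 + 28 + 19 = 351.

351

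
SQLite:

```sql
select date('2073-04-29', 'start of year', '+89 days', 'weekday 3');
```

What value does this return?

2073-04-05

`start of year` rewinds 2073-04-29 to 2073-01-01.
Applying '+89 days' to 2073-01-01: counting 89 days forward gives 2073-03-31.
`weekday 3` advances to the next Wednesday; 2073-03-31 is a Friday, so it moves forward to 2073-04-05.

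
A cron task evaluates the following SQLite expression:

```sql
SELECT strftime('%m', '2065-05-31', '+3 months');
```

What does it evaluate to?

First apply '+3 months': 2065-05-31 → 2065-08-31.
`%m` extracts the 2-digit month (01-12): 08.

08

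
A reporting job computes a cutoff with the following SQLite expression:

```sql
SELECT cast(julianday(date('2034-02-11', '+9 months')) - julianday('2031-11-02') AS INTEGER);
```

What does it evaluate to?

Adding +9 months to 2034-02-11 gives 2034-11-11.
28 days remain in November 2031 after the 2nd (30 − 2).
Full months from December 2031 through October 2034 contribute their day counts.
Then 11 days into November 2034.
Total: 28 + 31 + 31 + 29 + 31 + 30 + 31 + 30 + 31 + 31 + 30 + 31 + 30 + 31 + 31 + 28 + 31 + 30 + 31 + 30 + 31 + 31 + 30 + 31 + 30 + 31 + 31 + 28 + 31 + 30 + 31 + 30 + 31 + 31 + 30 + 31 + 11 = 1105.

1105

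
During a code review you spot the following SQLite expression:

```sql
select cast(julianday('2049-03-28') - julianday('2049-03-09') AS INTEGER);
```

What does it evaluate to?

Both dates are in March 2049: 28 − 9 = 19.

19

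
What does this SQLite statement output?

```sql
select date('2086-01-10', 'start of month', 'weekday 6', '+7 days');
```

2086-01-12

`start of month` rewinds 2086-01-10 to 2086-01-01.
`weekday 6` advances to the next Saturday; 2086-01-01 is a Tuesday, so it moves forward to 2086-01-05.
Advancing 7 more days within January lands on 2086-01-12.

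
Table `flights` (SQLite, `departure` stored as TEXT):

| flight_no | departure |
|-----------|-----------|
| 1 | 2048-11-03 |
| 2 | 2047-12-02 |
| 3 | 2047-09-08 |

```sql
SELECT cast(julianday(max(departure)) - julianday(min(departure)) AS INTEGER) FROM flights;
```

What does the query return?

422

MIN = 2047-09-08, MAX = 2048-11-03.
22 days remain in September 2047 after the 8th (30 − 8).
Full months from October 2047 through October 2048 contribute their day counts.
Then 3 days into November 2048.
Total: 22 + 31 + 30 + 31 + 31 + 29 + 31 + 30 + 31 + 30 + 31 + 31 + 30 + 31 + 3 = 422.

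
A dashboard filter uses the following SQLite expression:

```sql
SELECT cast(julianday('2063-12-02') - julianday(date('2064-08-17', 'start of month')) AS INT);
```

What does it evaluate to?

`start of month` rewinds 2064-08-17 to 2064-08-01.
29 days remain in December 2063 after the 2nd (31 − 2).
Full months from January 2064 through July 2064 contribute their day counts.
Then 1 day into August 2064.
Total: 29 + 31 + 29 + 31 + 30 + 31 + 30 + 31 + 1 = 243.
The subtraction is earlier − later, so the result is −243 → -243.

-243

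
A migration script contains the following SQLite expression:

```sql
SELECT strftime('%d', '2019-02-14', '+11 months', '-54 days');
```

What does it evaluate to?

21

First apply '+11 months', '-54 days': 2019-02-14 → 2019-11-21.
`%d` extracts the 2-digit day of month: 21.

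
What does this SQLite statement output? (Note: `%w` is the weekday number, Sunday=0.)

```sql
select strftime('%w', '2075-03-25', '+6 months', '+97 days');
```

First apply '+6 months', '+97 days': 2075-03-25 → 2075-12-31.
2075-12-31 is a Tuesday; with Sunday=0 that is 2.

2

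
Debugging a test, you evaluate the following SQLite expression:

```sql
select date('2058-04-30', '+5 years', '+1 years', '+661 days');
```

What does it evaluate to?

Adding +5 years to 2058-04-30 gives 2063-04-30.
Adding +1 year to 2063-04-30 gives 2064-04-30.
Applying '+661 days' to 2064-04-30: counting 661 days forward gives 2066-02-20.

2066-02-20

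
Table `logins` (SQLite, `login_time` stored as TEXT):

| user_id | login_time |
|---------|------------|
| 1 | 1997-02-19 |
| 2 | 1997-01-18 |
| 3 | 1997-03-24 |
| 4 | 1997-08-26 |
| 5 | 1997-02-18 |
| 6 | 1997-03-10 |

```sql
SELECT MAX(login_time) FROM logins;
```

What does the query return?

1997-08-26

MAX over {1997-01-18, 1997-02-18, 1997-02-19, 1997-03-10, 1997-03-24, 1997-08-26}.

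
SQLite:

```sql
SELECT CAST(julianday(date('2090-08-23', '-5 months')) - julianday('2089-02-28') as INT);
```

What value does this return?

Adding -5 months to 2090-08-23 gives 2090-03-23.
0 days remain in February 2089 after the 28th (28 − 28).
Full months from March 2089 through February 2090 contribute their day counts.
Then 23 days into March 2090.
Total: 0 + 31 + 30 + 31 + 30 + 31 + 31 + 30 + 31 + 30 + 31 + 31 + 28 + 23 = 388.

388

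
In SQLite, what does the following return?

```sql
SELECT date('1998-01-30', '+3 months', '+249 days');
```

1999-01-04

Adding +3 months to 1998-01-30 gives 1998-04-30.
Applying '+249 days' to 1998-04-30: counting 249 days forward gives 1999-01-04.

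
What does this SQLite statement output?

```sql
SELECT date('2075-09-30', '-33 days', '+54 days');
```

2075-10-21

Going back 30 days from 2075-09-30 reaches 2075-08-31 (last day of August, 31 days).
Going back 3 days within August lands on 2075-08-28.
Applying '+54 days' to 2075-08-28: counting 54 days forward gives 2075-10-21.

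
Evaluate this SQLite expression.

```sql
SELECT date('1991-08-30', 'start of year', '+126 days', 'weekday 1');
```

1991-05-13

`start of year` rewinds 1991-08-30 to 1991-01-01.
Applying '+126 days' to 1991-01-01: counting 126 days forward gives 1991-05-07.
`weekday 1` advances to the next Monday; 1991-05-07 is a Tuesday, so it moves forward to 1991-05-13.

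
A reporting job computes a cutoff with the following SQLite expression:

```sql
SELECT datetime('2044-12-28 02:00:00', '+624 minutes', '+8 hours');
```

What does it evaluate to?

624 minutes = 10h 24m; +624 minutes from 2044-12-28 02:00:00 is 2044-12-28 12:24:00.
+8 hours from 2044-12-28 12:24:00 is 2044-12-28 20:24:00.

2044-12-28 20:24:00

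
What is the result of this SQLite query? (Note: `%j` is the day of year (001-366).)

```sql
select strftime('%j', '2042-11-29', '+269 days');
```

237

First apply '+269 days': 2042-11-29 → 2043-08-25.
Day-of-year for 2043-08-25: days since 2043-01-01 inclusive = 237, zero-padded to 237.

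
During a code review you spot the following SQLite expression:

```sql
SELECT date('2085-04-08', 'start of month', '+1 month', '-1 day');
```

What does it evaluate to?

`start of month` rewinds 2085-04-08 to 2085-04-01.
Adding +1 month to 2085-04-01 gives 2085-05-01.
Going back 1 day from 2085-05-01 reaches 2085-04-30 (last day of April, 30 days).

2085-04-30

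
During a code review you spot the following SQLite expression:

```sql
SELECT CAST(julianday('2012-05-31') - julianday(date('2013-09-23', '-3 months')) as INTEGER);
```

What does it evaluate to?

Adding -3 months to 2013-09-23 gives 2013-06-23.
0 days remain in May 2012 after the 31st (31 − 31).
Full months from June 2012 through May 2013 contribute their day counts.
Then 23 days into June 2013.
Total: 0 + 30 + 31 + 31 + 30 + 31 + 30 + 31 + 31 + 28 + 31 + 30 + 31 + 23 = 388.
The subtraction is earlier − later, so the result is −388 → -388.

-388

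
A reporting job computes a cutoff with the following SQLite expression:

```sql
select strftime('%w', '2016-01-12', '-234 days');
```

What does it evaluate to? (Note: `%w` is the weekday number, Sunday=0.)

First apply '-234 days': 2016-01-12 → 2015-05-23.
2015-05-23 is a Saturday; with Sunday=0 that is 6.

6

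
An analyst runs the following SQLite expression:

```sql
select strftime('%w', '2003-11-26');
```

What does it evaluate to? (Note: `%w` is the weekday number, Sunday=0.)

3

2003-11-26 is a Wednesday; with Sunday=0 that is 3.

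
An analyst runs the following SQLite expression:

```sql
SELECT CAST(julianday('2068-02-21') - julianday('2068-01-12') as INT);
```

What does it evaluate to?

19 days remain in January 2068 after the 12th (31 − 12).
Then 21 days into February 2068.
Total: 19 + 21 = 40.

40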